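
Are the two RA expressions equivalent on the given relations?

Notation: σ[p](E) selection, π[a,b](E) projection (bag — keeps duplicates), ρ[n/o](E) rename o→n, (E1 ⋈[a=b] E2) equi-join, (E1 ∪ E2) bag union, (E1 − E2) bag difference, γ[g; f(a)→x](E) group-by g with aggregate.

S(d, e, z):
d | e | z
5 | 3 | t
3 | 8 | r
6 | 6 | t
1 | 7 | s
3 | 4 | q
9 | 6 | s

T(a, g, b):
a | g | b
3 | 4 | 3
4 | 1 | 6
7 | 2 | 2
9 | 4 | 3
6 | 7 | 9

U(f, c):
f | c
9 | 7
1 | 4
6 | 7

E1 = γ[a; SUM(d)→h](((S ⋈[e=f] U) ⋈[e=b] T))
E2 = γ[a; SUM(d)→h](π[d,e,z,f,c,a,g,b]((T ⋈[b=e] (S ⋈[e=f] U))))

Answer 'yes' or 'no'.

E1 stepwise |·|:
  S → 6
  U → 3
  (S ⋈[e=f] U) → 2
  T → 5
  ((S ⋈[e=f] U) ⋈[e=b] T) → 2
  γ[a; SUM(d)→h](((S ⋈[e=f] U) ⋈[e=b] T)) → 1
E2 stepwise |·|:
  T → 5
  S → 6
  U → 3
  (S ⋈[e=f] U) → 2
  (T ⋈[b=e] (S ⋈[e=f] U)) → 2
  π[d,e,z,f,c,a,g,b]((T ⋈[b=e] (S ⋈[e=f] U))) → 2
  γ[a; SUM(d)→h](π[d,e,z,f,c,a,g,b]((T ⋈[b=e] (S ⋈[e=f] U)))) → 1

E1 and E2 produce the same multiset:
a | h
4 | 15

yes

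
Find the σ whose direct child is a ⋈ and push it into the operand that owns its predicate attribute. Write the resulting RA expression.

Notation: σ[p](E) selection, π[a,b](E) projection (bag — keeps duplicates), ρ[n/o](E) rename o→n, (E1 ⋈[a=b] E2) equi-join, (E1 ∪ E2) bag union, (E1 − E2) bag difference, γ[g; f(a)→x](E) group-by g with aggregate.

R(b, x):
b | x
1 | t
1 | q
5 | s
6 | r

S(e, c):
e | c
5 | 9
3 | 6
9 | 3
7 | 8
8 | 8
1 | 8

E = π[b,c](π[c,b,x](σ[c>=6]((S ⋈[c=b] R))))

σ filters on c, owned by the left side.
E' = π[b,c](π[c,b,x]((σ[c>=6](S) ⋈[c=b] R)))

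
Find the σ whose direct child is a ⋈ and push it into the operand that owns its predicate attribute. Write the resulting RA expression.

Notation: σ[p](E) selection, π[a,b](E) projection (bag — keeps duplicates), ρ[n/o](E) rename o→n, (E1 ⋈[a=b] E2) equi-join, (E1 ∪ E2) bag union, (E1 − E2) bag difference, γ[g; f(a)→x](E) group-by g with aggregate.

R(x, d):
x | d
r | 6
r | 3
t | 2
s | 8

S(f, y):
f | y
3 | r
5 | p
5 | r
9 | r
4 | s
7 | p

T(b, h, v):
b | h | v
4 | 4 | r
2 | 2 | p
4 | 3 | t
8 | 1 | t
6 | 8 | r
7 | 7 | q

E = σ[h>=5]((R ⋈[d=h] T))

σ filters on h, owned by the right side.
E' = (R ⋈[d=h] σ[h>=5](T))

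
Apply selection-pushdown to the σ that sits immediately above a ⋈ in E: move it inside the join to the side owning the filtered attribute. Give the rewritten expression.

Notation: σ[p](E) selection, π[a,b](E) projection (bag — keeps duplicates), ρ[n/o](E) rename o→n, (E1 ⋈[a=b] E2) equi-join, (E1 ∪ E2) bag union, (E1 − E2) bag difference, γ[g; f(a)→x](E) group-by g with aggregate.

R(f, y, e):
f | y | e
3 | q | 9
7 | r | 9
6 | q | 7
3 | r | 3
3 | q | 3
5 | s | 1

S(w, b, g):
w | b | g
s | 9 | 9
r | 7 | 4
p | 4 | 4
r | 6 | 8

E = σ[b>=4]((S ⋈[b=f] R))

σ filters on b, owned by the left side.
E' = (σ[b>=4](S) ⋈[b=f] R)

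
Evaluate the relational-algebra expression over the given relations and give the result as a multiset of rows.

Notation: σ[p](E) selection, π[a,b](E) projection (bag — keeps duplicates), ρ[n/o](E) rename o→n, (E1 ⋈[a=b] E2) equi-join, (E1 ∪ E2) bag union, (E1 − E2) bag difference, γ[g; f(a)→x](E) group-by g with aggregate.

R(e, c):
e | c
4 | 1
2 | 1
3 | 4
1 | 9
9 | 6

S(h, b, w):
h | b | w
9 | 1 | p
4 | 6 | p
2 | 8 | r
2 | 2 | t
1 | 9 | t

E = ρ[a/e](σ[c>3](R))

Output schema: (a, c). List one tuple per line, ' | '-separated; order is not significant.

Row counts bottom-up:
  R → 5
  σ[c>3](R) → 3
  ρ[a/e](σ[c>3](R)) → 3

== RESULT ==
a | c
1 | 9
3 | 4
9 | 6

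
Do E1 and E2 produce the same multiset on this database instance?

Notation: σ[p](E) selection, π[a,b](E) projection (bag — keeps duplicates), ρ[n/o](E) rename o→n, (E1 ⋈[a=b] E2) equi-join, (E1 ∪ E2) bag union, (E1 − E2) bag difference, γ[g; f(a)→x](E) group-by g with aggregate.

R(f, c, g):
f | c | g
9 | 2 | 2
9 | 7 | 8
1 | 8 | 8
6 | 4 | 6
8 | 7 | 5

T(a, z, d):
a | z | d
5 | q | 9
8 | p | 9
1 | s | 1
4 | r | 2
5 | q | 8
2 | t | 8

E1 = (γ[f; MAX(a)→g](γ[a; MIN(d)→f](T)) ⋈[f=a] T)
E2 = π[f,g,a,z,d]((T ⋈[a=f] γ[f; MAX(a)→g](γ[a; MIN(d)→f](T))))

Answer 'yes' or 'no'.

E1 stepwise |·|:
  T → 6
  γ[a; MIN(d)→f](T) → 5
  γ[f; MAX(a)→g](γ[a; MIN(d)→f](T)) → 4
  T → 6
  (γ[f; MAX(a)→g](γ[a; MIN(d)→f](T)) ⋈[f=a] T) → 3
E2 stepwise |·|:
  T → 6
  T → 6
  γ[a; MIN(d)→f](T) → 5
  γ[f; MAX(a)→g](γ[a; MIN(d)→f](T)) → 4
  (T ⋈[a=f] γ[f; MAX(a)→g](γ[a; MIN(d)→f](T))) → 3
  π[f,g,a,z,d]((T ⋈[a=f] γ[f; MAX(a)→g](γ[a; MIN(d)→f](T)))) → 3

E1 and E2 produce the same multiset:
f | g | a | z | d
1 | 1 | 1 | s | 1
2 | 4 | 2 | t | 8
8 | 5 | 8 | p | 9

yes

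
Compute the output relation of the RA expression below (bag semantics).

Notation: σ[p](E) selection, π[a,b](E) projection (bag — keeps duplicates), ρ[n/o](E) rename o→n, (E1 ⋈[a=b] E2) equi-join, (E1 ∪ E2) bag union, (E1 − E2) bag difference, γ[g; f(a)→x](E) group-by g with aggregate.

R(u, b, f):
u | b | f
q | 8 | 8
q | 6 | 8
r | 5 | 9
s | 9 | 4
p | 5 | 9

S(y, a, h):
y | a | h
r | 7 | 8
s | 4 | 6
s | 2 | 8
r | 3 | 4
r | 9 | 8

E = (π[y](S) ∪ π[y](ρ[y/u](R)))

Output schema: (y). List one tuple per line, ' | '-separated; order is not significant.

Row counts bottom-up:
  S → 5
  π[y](S) → 5
  R → 5
  ρ[y/u](R) → 5
  π[y](ρ[y/u](R)) → 5
  (π[y](S) ∪ π[y](ρ[y/u](R))) → 10

== RESULT ==
y
p
q
q
r
r
r
r
s
s
s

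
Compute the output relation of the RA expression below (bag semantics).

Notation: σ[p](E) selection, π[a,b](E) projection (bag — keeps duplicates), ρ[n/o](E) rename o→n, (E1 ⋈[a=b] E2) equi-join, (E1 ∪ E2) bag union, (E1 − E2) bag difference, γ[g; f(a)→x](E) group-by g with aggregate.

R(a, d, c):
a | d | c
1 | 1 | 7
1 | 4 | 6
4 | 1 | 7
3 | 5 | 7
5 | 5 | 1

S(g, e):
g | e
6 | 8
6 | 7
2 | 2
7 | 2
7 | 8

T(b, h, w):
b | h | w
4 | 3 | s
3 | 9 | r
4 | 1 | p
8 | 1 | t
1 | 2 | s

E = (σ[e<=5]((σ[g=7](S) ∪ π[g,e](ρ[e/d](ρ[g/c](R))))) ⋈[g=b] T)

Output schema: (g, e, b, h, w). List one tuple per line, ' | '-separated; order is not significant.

Row counts bottom-up:
  S → 5
  σ[g=7](S) → 2
  R → 5
  ρ[g/c](R) → 5
  ρ[e/d](ρ[g/c](R)) → 5
  π[g,e](ρ[e/d](ρ[g/c](R))) → 5
  (σ[g=7](S) ∪ π[g,e](ρ[e/d](ρ[g/c](R)))) → 7
  σ[e<=5]((σ[g=7](S) ∪ π[g,e](ρ[e/d](ρ[g/c](R))))) → 6
  T → 5
  (σ[e<=5]((σ[g=7](S) ∪ π[g,e](ρ[e/d](ρ[g/c](R))))) ⋈[g=b] T) → 1

== RESULT ==
g | e | b | h | w
1 | 5 | 1 | 2 | s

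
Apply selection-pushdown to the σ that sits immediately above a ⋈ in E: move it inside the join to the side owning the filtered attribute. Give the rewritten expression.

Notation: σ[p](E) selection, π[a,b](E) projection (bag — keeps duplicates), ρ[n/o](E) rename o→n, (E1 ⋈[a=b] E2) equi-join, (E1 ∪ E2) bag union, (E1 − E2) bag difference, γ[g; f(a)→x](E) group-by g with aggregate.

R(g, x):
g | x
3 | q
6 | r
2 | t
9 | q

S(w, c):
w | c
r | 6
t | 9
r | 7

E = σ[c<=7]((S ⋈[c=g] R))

σ filters on c, owned by the left side.
E' = (σ[c<=7](S) ⋈[c=g] R)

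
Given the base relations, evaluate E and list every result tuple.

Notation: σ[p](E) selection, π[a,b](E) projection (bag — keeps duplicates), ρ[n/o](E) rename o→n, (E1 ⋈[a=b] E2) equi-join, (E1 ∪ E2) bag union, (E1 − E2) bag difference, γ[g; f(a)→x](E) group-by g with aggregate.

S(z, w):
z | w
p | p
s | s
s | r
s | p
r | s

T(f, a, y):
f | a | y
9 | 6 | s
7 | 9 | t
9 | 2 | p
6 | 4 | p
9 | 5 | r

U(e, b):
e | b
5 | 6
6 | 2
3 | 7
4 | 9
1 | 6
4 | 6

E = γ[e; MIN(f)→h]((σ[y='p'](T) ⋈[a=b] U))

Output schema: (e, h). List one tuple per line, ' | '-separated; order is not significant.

Stepwise |·|:
  T → 5
  σ[y='p'](T) → 2
  U → 6
  (σ[y='p'](T) ⋈[a=b] U) → 1
  γ[e; MIN(f)→h]((σ[y='p'](T) ⋈[a=b] U)) → 1

== RESULT ==
e | h
6 | 9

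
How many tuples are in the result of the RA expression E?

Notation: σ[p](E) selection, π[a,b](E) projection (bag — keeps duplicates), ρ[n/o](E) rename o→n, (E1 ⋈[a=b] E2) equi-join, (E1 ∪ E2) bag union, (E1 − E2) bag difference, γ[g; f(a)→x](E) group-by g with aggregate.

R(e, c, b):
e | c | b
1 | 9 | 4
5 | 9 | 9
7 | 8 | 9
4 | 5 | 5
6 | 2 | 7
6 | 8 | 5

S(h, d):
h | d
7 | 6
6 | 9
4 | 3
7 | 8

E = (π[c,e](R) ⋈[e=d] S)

Per-node cardinality:
  R → 6
  π[c,e](R) → 6
  S → 4
  (π[c,e](R) ⋈[e=d] S) → 2

|E| = 2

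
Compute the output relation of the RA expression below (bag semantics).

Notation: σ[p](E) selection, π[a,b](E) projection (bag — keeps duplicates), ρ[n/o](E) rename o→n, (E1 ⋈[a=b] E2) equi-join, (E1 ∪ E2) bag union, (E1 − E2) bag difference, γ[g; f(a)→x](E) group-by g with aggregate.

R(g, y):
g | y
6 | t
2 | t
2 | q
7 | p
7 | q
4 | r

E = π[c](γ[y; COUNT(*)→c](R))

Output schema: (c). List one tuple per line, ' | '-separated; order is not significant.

Stepwise |·|:
  R → 6
  γ[y; COUNT(*)→c](R) → 4
  π[c](γ[y; COUNT(*)→c](R)) → 4

== RESULT ==
c
1
1
2
2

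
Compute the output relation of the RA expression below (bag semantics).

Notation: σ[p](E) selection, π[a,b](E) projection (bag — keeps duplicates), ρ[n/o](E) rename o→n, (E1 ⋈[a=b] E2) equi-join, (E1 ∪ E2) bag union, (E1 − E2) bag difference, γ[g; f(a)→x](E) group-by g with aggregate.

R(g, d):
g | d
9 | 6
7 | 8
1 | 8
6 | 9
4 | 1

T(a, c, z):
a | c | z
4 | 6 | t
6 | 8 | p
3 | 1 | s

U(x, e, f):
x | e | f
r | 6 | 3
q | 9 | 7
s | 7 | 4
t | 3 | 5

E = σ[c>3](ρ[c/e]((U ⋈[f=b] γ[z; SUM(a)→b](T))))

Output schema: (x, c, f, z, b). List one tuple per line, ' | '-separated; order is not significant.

Row counts bottom-up:
  U → 4
  T → 3
  γ[z; SUM(a)→b](T) → 3
  (U ⋈[f=b] γ[z; SUM(a)→b](T)) → 2
  ρ[c/e]((U ⋈[f=b] γ[z; SUM(a)→b](T))) → 2
  σ[c>3](ρ[c/e]((U ⋈[f=b] γ[z; SUM(a)→b](T)))) → 2

== RESULT ==
x | c | f | z | b
r | 6 | 3 | s | 3
s | 7 | 4 | t | 4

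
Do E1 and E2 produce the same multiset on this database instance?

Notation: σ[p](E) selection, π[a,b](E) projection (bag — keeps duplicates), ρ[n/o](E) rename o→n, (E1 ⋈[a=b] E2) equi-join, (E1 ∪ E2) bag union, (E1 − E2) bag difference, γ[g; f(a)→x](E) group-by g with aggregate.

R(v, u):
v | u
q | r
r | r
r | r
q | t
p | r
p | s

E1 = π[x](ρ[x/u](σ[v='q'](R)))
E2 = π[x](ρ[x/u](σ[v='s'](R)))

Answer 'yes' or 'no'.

E1 subexpression sizes:
  R → 6
  σ[v='q'](R) → 2
  ρ[x/u](σ[v='q'](R)) → 2
  π[x](ρ[x/u](σ[v='q'](R))) → 2
E2 subexpression sizes:
  R → 6
  σ[v='s'](R) → 0
  ρ[x/u](σ[v='s'](R)) → 0
  π[x](ρ[x/u](σ[v='s'](R))) → 0

E1 result:
x
r
t
E2 result:
x
(0 rows)
Witness: ('t',) appears 1× in E1 but 0× in E2.

no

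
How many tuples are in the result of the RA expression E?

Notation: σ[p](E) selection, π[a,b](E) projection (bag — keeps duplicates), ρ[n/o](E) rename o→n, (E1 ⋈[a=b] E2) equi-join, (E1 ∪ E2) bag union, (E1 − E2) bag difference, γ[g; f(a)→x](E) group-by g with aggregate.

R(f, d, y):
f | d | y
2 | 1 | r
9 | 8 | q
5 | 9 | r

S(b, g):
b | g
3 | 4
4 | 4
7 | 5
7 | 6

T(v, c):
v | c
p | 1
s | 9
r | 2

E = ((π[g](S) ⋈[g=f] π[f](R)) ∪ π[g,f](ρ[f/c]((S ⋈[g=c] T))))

Subexpression sizes:
  S → 4
  π[g](S) → 4
  R → 3
  π[f](R) → 3
  (π[g](S) ⋈[g=f] π[f](R)) → 1
  S → 4
  T → 3
  (S ⋈[g=c] T) → 0
  ρ[f/c]((S ⋈[g=c] T)) → 0
  π[g,f](ρ[f/c]((S ⋈[g=c] T))) → 0
  ((π[g](S) ⋈[g=f] π[f](R)) ∪ π[g,f](ρ[f/c]((S ⋈[g=c] T)))) → 1

|E| = 1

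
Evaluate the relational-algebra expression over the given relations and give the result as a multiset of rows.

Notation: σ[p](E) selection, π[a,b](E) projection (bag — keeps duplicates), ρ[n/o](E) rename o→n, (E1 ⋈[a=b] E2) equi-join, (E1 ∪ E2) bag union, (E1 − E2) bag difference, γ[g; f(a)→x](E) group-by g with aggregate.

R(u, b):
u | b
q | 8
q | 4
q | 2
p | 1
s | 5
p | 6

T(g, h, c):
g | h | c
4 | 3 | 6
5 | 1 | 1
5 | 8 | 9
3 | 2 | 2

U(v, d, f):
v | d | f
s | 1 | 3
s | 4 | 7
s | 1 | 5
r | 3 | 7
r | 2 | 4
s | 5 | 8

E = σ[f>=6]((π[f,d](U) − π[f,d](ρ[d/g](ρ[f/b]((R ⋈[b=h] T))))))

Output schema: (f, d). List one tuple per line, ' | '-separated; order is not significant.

Stepwise |·|:
  U → 6
  π[f,d](U) → 6
  R → 6
  T → 4
  (R ⋈[b=h] T) → 3
  ρ[f/b]((R ⋈[b=h] T)) → 3
  ρ[d/g](ρ[f/b]((R ⋈[b=h] T))) → 3
  π[f,d](ρ[d/g](ρ[f/b]((R ⋈[b=h] T)))) → 3
  (π[f,d](U) − π[f,d](ρ[d/g](ρ[f/b]((R ⋈[b=h] T))))) → 5
  σ[f>=6]((π[f,d](U) − π[f,d](ρ[d/g](ρ[f/b]((R ⋈[b=h] T)))))) → 2

== RESULT ==
f | d
7 | 3
7 | 4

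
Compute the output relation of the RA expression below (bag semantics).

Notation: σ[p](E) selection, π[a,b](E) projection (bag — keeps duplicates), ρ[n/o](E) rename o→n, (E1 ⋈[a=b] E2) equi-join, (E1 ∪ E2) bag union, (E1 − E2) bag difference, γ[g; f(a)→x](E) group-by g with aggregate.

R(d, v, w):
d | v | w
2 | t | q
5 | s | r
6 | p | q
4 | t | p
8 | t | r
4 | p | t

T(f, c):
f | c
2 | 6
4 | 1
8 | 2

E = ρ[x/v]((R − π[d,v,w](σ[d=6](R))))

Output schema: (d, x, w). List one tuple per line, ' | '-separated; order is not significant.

Subexpression sizes:
  R → 6
  R → 6
  σ[d=6](R) → 1
  π[d,v,w](σ[d=6](R)) → 1
  (R − π[d,v,w](σ[d=6](R))) → 5
  ρ[x/v]((R − π[d,v,w](σ[d=6](R)))) → 5

== RESULT ==
d | x | w
2 | t | q
4 | p | t
4 | t | p
5 | s | r
8 | t | r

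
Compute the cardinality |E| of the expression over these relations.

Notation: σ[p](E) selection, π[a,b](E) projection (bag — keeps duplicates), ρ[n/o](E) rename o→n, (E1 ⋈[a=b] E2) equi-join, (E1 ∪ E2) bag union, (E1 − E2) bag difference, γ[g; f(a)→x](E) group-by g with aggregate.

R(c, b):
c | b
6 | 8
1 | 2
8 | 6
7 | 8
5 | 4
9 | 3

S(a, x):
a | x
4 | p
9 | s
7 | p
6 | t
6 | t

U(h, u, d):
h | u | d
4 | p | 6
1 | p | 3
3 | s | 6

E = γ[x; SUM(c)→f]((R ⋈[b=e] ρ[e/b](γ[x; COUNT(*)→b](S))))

Subexpression sizes:
  R → 6
  S → 5
  γ[x; COUNT(*)→b](S) → 3
  ρ[e/b](γ[x; COUNT(*)→b](S)) → 3
  (R ⋈[b=e] ρ[e/b](γ[x; COUNT(*)→b](S))) → 2
  γ[x; SUM(c)→f]((R ⋈[b=e] ρ[e/b](γ[x; COUNT(*)→b](S)))) → 2

|E| = 2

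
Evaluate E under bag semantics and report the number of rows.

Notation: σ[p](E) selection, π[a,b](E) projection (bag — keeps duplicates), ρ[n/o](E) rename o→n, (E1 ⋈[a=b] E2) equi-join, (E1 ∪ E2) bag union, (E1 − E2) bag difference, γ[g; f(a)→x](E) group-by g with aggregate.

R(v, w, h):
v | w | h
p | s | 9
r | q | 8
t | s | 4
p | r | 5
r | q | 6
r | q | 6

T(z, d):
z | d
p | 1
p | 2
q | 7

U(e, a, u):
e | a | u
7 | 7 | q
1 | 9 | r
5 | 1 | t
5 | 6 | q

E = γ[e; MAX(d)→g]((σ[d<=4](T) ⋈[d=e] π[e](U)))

Subexpression sizes:
  T → 3
  σ[d<=4](T) → 2
  U → 4
  π[e](U) → 4
  (σ[d<=4](T) ⋈[d=e] π[e](U)) → 1
  γ[e; MAX(d)→g]((σ[d<=4](T) ⋈[d=e] π[e](U))) → 1

|E| = 1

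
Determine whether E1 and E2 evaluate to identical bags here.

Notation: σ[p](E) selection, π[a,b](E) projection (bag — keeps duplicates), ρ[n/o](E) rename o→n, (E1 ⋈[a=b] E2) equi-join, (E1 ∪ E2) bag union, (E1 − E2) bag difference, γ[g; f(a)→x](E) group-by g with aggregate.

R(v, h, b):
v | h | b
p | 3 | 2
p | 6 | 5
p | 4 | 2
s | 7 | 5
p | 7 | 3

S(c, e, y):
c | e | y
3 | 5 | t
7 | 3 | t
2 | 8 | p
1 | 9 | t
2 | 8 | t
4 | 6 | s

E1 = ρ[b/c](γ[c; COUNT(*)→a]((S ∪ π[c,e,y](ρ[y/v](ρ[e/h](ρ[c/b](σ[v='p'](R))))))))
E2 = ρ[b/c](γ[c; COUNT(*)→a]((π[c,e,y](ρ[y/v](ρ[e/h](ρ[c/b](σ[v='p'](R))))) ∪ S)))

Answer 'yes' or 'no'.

E1 subexpression sizes:
  S → 6
  R → 5
  σ[v='p'](R) → 4
  ρ[c/b](σ[v='p'](R)) → 4
  ρ[e/h](ρ[c/b](σ[v='p'](R))) → 4
  ρ[y/v](ρ[e/h](ρ[c/b](σ[v='p'](R)))) → 4
  π[c,e,y](ρ[y/v](ρ[e/h](ρ[c/b](σ[v='p'](R))))) → 4
  (S ∪ π[c,e,y](ρ[y/v](ρ[e/h](ρ[c/b](σ[v='p'](R)))))) → 10
  γ[c; COUNT(*)→a]((S ∪ π[c,e,y](ρ[y/v](ρ[e/h](ρ[c/b](σ[v='p'](R))))))) → 6
  ρ[b/c](γ[c; COUNT(*)→a]((S ∪ π[c,e,y](ρ[y/v](ρ[e/h](ρ[c/b](σ[v='p'](R)))))))) → 6
E2 subexpression sizes:
  R → 5
  σ[v='p'](R) → 4
  ρ[c/b](σ[v='p'](R)) → 4
  ρ[e/h](ρ[c/b](σ[v='p'](R))) → 4
  ρ[y/v](ρ[e/h](ρ[c/b](σ[v='p'](R)))) → 4
  π[c,e,y](ρ[y/v](ρ[e/h](ρ[c/b](σ[v='p'](R))))) → 4
  S → 6
  (π[c,e,y](ρ[y/v](ρ[e/h](ρ[c/b](σ[v='p'](R))))) ∪ S) → 10
  γ[c; COUNT(*)→a]((π[c,e,y](ρ[y/v](ρ[e/h](ρ[c/b](σ[v='p'](R))))) ∪ S)) → 6
  ρ[b/c](γ[c; COUNT(*)→a]((π[c,e,y](ρ[y/v](ρ[e/h](ρ[c/b](σ[v='p'](R))))) ∪ S))) → 6

E1 and E2 produce the same multiset:
b | a
1 | 1
2 | 4
3 | 2
4 | 1
5 | 1
7 | 1

yes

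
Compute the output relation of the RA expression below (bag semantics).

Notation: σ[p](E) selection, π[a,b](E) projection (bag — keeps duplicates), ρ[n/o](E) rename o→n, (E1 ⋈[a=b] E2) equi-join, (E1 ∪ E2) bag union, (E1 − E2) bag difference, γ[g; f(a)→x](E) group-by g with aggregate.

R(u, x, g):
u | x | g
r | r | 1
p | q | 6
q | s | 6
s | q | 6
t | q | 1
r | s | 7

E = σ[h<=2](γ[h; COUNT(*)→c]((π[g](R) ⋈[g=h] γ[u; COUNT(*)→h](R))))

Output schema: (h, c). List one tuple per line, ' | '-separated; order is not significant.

Per-node cardinality:
  R → 6
  π[g](R) → 6
  R → 6
  γ[u; COUNT(*)→h](R) → 5
  (π[g](R) ⋈[g=h] γ[u; COUNT(*)→h](R)) → 8
  γ[h; COUNT(*)→c]((π[g](R) ⋈[g=h] γ[u; COUNT(*)→h](R))) → 1
  σ[h<=2](γ[h; COUNT(*)→c]((π[g](R) ⋈[g=h] γ[u; COUNT(*)→h](R)))) → 1

== RESULT ==
h | c
1 | 8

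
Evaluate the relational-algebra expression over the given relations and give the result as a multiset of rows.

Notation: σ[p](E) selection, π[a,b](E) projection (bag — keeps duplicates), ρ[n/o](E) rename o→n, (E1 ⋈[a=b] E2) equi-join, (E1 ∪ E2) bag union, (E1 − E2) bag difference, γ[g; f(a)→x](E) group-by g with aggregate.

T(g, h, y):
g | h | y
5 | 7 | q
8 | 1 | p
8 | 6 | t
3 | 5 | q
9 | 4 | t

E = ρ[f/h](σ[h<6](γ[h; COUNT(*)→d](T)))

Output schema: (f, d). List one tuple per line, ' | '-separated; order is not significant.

Row counts bottom-up:
  T → 5
  γ[h; COUNT(*)→d](T) → 5
  σ[h<6](γ[h; COUNT(*)→d](T)) → 3
  ρ[f/h](σ[h<6](γ[h; COUNT(*)→d](T))) → 3

== RESULT ==
f | d
1 | 1
4 | 1
5 | 1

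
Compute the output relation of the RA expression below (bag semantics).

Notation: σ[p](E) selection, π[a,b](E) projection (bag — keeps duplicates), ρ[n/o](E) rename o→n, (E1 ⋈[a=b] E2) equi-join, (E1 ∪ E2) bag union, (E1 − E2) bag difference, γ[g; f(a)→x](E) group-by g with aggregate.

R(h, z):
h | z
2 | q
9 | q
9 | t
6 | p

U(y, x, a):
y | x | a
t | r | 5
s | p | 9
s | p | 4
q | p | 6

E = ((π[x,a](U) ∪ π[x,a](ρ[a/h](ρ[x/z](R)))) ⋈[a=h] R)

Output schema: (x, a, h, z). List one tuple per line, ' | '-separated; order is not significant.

Subexpression sizes:
  U → 4
  π[x,a](U) → 4
  R → 4
  ρ[x/z](R) → 4
  ρ[a/h](ρ[x/z](R)) → 4
  π[x,a](ρ[a/h](ρ[x/z](R))) → 4
  (π[x,a](U) ∪ π[x,a](ρ[a/h](ρ[x/z](R)))) → 8
  R → 4
  ((π[x,a](U) ∪ π[x,a](ρ[a/h](ρ[x/z](R)))) ⋈[a=h] R) → 9

== RESULT ==
x | a | h | z
p | 6 | 6 | p
p | 6 | 6 | p
p | 9 | 9 | q
p | 9 | 9 | t
q | 2 | 2 | q
q | 9 | 9 | q
q | 9 | 9 | t
t | 9 | 9 | q
t | 9 | 9 | t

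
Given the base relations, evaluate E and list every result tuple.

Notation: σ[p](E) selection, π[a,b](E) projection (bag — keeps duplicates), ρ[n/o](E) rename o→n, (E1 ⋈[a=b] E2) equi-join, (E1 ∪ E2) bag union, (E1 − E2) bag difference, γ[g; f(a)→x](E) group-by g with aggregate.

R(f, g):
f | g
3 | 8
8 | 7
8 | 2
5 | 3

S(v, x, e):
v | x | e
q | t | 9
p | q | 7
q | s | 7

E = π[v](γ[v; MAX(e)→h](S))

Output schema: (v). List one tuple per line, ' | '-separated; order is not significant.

Per-node cardinality:
  S → 3
  γ[v; MAX(e)→h](S) → 2
  π[v](γ[v; MAX(e)→h](S)) → 2

== RESULT ==
v
p
q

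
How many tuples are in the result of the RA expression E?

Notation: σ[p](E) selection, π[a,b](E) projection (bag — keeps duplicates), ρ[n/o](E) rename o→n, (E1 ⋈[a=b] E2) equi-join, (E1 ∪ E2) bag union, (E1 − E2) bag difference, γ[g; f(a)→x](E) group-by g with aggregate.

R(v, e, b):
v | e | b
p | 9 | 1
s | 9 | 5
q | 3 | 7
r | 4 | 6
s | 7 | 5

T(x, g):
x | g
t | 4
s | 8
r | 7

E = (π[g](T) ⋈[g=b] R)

Per-node cardinality:
  T → 3
  π[g](T) → 3
  R → 5
  (π[g](T) ⋈[g=b] R) → 1

|E| = 1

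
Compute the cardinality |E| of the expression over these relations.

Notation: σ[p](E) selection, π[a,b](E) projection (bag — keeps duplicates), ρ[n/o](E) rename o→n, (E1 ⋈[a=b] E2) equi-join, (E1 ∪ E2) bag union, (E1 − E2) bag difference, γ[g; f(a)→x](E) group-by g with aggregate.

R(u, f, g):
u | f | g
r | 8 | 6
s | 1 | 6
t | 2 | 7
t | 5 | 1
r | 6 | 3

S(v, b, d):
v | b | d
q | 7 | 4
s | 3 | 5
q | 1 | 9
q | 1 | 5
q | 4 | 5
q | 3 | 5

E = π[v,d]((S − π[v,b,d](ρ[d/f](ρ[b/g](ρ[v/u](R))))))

Subexpression sizes:
  S → 6
  R → 5
  ρ[v/u](R) → 5
  ρ[b/g](ρ[v/u](R)) → 5
  ρ[d/f](ρ[b/g](ρ[v/u](R))) → 5
  π[v,b,d](ρ[d/f](ρ[b/g](ρ[v/u](R)))) → 5
  (S − π[v,b,d](ρ[d/f](ρ[b/g](ρ[v/u](R))))) → 6
  π[v,d]((S − π[v,b,d](ρ[d/f](ρ[b/g](ρ[v/u](R)))))) → 6

|E| = 6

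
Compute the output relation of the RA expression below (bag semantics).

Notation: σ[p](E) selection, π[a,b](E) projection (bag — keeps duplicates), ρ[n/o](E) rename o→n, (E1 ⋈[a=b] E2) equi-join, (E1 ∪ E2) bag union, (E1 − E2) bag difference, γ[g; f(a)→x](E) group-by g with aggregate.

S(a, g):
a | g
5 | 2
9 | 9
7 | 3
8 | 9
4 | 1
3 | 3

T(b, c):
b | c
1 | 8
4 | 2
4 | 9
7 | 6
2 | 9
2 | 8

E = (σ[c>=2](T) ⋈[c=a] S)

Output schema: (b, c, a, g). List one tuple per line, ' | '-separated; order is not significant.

Subexpression sizes:
  T → 6
  σ[c>=2](T) → 6
  S → 6
  (σ[c>=2](T) ⋈[c=a] S) → 4

== RESULT ==
b | c | a | g
1 | 8 | 8 | 9
2 | 8 | 8 | 9
2 | 9 | 9 | 9
4 | 9 | 9 | 9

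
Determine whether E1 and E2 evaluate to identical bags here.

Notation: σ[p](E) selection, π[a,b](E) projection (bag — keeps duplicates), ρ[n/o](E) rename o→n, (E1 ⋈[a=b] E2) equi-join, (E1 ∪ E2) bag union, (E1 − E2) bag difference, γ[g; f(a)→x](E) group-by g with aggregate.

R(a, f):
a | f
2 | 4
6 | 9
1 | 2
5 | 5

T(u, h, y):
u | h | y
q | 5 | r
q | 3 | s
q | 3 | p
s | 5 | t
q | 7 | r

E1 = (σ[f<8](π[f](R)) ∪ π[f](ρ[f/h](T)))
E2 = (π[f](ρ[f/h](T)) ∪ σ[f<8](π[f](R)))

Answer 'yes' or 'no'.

E1 row counts bottom-up:
  R → 4
  π[f](R) → 4
  σ[f<8](π[f](R)) → 3
  T → 5
  ρ[f/h](T) → 5
  π[f](ρ[f/h](T)) → 5
  (σ[f<8](π[f](R)) ∪ π[f](ρ[f/h](T))) → 8
E2 row counts bottom-up:
  T → 5
  ρ[f/h](T) → 5
  π[f](ρ[f/h](T)) → 5
  R → 4
  π[f](R) → 4
  σ[f<8](π[f](R)) → 3
  (π[f](ρ[f/h](T)) ∪ σ[f<8](π[f](R))) → 8

E1 and E2 produce the same multiset:
f
2
3
3
4
5
5
5
7

yes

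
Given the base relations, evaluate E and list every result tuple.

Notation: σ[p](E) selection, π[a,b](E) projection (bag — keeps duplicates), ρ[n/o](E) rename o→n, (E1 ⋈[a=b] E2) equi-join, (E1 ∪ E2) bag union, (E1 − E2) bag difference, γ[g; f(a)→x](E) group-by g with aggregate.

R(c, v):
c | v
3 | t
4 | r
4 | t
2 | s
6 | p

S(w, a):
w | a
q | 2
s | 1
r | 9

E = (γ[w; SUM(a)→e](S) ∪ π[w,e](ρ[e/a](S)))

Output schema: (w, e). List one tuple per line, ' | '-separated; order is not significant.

Row counts bottom-up:
  S → 3
  γ[w; SUM(a)→e](S) → 3
  S → 3
  ρ[e/a](S) → 3
  π[w,e](ρ[e/a](S)) → 3
  (γ[w; SUM(a)→e](S) ∪ π[w,e](ρ[e/a](S))) → 6

== RESULT ==
w | e
q | 2
q | 2
r | 9
r | 9
s | 1
s | 1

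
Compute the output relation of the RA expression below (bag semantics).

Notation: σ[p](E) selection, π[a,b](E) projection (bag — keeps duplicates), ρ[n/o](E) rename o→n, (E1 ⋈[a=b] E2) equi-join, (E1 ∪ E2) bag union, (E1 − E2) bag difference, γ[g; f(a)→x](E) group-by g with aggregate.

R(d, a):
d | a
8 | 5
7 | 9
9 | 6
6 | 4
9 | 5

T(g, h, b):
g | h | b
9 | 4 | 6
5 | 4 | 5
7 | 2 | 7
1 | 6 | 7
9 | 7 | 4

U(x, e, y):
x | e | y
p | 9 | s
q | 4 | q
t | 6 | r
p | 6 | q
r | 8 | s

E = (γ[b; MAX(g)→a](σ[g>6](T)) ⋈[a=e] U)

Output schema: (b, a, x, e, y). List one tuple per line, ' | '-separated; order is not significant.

Row counts bottom-up:
  T → 5
  σ[g>6](T) → 3
  γ[b; MAX(g)→a](σ[g>6](T)) → 3
  U → 5
  (γ[b; MAX(g)→a](σ[g>6](T)) ⋈[a=e] U) → 2

== RESULT ==
b | a | x | e | y
4 | 9 | p | 9 | s
6 | 9 | p | 9 | s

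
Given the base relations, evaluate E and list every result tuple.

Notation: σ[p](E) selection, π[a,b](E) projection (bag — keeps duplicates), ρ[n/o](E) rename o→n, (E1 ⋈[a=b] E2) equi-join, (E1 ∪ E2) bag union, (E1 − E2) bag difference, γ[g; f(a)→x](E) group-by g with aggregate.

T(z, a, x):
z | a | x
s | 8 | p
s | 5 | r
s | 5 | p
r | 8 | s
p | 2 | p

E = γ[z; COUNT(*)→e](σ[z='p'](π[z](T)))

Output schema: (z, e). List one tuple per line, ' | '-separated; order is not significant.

Per-node cardinality:
  T → 5
  π[z](T) → 5
  σ[z='p'](π[z](T)) → 1
  γ[z; COUNT(*)→e](σ[z='p'](π[z](T))) → 1

== RESULT ==
z | e
p | 1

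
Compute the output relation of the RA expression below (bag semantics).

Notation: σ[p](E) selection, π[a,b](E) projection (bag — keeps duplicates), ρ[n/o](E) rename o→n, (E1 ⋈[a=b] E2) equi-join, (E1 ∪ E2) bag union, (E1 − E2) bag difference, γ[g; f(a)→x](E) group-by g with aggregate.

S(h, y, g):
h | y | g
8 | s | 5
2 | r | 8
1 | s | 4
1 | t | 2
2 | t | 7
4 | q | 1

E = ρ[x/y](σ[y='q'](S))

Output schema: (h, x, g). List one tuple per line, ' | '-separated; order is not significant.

Per-node cardinality:
  S → 6
  σ[y='q'](S) → 1
  ρ[x/y](σ[y='q'](S)) → 1

== RESULT ==
h | x | g
4 | q | 1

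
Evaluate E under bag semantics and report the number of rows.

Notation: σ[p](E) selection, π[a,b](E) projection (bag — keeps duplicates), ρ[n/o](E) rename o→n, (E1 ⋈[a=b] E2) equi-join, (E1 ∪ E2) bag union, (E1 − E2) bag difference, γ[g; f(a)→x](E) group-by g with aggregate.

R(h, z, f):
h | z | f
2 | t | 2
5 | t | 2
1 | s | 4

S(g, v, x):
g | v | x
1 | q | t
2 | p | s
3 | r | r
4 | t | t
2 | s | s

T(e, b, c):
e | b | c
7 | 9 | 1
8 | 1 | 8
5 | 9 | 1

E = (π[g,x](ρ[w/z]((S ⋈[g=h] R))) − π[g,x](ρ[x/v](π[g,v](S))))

Subexpression sizes:
  S → 5
  R → 3
  (S ⋈[g=h] R) → 3
  ρ[w/z]((S ⋈[g=h] R)) → 3
  π[g,x](ρ[w/z]((S ⋈[g=h] R))) → 3
  S → 5
  π[g,v](S) → 5
  ρ[x/v](π[g,v](S)) → 5
  π[g,x](ρ[x/v](π[g,v](S))) → 5
  (π[g,x](ρ[w/z]((S ⋈[g=h] R))) − π[g,x](ρ[x/v](π[g,v](S)))) → 2

|E| = 2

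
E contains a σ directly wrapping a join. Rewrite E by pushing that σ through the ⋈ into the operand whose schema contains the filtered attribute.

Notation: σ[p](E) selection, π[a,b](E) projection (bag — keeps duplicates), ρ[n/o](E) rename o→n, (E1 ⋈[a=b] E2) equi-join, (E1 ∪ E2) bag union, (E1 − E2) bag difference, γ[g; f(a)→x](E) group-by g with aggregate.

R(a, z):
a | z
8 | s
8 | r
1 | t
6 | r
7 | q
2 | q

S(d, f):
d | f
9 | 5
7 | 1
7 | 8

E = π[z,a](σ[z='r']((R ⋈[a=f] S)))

σ filters on z, owned by the left side.
E' = π[z,a]((σ[z='r'](R) ⋈[a=f] S))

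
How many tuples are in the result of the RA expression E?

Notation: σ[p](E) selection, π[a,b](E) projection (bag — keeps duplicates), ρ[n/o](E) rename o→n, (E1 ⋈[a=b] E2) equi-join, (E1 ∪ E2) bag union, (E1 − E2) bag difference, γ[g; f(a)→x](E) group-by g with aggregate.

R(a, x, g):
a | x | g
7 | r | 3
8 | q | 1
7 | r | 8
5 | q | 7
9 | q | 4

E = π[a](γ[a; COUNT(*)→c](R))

Subexpression sizes:
  R → 5
  γ[a; COUNT(*)→c](R) → 4
  π[a](γ[a; COUNT(*)→c](R)) → 4

|E| = 4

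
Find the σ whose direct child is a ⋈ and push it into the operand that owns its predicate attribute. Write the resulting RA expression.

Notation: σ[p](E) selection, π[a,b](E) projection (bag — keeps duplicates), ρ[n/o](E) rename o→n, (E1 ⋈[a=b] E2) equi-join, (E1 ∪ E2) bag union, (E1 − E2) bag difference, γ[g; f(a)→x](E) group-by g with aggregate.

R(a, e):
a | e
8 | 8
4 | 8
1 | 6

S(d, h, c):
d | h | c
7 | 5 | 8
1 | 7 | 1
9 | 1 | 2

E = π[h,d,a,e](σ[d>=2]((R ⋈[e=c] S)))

σ filters on d, owned by the right side.
E' = π[h,d,a,e]((R ⋈[e=c] σ[d>=2](S)))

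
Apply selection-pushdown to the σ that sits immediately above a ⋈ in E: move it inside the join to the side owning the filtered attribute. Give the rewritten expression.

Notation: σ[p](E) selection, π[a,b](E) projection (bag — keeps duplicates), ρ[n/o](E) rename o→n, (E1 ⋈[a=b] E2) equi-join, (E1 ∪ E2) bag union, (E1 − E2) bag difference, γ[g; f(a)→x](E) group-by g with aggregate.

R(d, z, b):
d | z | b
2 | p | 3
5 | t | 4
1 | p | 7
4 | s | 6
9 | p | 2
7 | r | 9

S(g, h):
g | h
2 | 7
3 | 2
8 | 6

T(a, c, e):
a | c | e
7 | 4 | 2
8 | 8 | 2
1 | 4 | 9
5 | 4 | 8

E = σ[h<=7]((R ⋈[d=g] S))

σ filters on h, owned by the right side.
E' = (R ⋈[d=g] σ[h<=7](S))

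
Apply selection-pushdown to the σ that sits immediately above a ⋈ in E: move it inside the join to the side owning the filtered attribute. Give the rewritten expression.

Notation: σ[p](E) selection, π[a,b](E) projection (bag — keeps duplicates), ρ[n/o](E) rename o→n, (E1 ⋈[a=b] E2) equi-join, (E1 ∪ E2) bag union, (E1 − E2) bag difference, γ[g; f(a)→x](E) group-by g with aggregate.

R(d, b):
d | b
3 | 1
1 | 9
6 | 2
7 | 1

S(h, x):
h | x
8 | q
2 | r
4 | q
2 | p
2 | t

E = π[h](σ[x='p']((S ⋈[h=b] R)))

σ filters on x, owned by the left side.
E' = π[h]((σ[x='p'](S) ⋈[h=b] R))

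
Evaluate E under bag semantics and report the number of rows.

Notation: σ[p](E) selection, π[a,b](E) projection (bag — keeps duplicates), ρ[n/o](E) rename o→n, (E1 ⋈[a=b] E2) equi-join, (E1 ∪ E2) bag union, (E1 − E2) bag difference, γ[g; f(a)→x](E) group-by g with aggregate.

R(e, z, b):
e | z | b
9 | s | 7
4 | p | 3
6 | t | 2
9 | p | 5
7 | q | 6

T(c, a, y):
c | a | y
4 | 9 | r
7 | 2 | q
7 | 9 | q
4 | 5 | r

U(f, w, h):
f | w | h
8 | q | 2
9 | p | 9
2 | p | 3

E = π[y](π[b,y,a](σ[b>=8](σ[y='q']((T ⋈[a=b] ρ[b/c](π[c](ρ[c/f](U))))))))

Per-node cardinality:
  T → 4
  U → 3
  ρ[c/f](U) → 3
  π[c](ρ[c/f](U)) → 3
  ρ[b/c](π[c](ρ[c/f](U))) → 3
  (T ⋈[a=b] ρ[b/c](π[c](ρ[c/f](U)))) → 3
  σ[y='q']((T ⋈[a=b] ρ[b/c](π[c](ρ[c/f](U))))) → 2
  σ[b>=8](σ[y='q']((T ⋈[a=b] ρ[b/c](π[c](ρ[c/f](U)))))) → 1
  π[b,y,a](σ[b>=8](σ[y='q']((T ⋈[a=b] ρ[b/c](π[c](ρ[c/f](U))))))) → 1
  π[y](π[b,y,a](σ[b>=8](σ[y='q']((T ⋈[a=b] ρ[b/c](π[c](ρ[c/f](U)))))))) → 1

|E| = 1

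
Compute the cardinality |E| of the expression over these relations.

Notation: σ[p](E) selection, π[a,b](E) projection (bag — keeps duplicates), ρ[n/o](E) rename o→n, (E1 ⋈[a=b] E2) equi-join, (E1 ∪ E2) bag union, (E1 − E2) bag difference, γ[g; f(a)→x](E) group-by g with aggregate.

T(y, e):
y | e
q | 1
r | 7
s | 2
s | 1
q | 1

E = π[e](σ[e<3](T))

Stepwise |·|:
  T → 5
  σ[e<3](T) → 4
  π[e](σ[e<3](T)) → 4

|E| = 4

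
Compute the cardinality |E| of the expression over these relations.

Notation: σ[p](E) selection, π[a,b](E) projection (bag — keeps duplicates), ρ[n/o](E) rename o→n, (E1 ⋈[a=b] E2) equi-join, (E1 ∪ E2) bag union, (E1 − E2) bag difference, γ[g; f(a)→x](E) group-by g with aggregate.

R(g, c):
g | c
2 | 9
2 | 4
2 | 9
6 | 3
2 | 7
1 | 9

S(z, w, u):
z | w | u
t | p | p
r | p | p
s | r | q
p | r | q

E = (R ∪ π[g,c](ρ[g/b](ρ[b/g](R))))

Row counts bottom-up:
  R → 6
  R → 6
  ρ[b/g](R) → 6
  ρ[g/b](ρ[b/g](R)) → 6
  π[g,c](ρ[g/b](ρ[b/g](R))) → 6
  (R ∪ π[g,c](ρ[g/b](ρ[b/g](R)))) → 12

|E| = 12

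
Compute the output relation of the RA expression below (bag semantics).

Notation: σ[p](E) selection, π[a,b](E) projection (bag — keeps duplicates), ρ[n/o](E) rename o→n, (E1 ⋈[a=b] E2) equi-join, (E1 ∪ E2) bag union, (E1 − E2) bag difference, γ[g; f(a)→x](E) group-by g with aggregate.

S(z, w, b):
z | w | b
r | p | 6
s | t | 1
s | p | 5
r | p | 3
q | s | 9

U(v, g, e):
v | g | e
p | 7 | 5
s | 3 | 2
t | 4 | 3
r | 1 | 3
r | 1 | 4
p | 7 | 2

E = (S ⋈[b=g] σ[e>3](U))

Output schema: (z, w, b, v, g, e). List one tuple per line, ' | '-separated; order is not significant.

Stepwise |·|:
  S → 5
  U → 6
  σ[e>3](U) → 2
  (S ⋈[b=g] σ[e>3](U)) → 1

== RESULT ==
z | w | b | v | g | e
s | t | 1 | r | 1 | 4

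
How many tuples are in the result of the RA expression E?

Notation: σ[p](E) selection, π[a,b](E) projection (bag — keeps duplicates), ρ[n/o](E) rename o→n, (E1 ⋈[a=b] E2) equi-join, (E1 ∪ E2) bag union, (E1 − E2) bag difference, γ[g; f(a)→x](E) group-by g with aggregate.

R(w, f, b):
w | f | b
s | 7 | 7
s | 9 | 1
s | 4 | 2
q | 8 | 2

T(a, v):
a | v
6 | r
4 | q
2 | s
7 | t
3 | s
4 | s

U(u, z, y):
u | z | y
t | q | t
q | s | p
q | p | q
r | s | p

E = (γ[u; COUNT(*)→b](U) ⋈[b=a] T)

Row counts bottom-up:
  U → 4
  γ[u; COUNT(*)→b](U) → 3
  T → 6
  (γ[u; COUNT(*)→b](U) ⋈[b=a] T) → 1

|E| = 1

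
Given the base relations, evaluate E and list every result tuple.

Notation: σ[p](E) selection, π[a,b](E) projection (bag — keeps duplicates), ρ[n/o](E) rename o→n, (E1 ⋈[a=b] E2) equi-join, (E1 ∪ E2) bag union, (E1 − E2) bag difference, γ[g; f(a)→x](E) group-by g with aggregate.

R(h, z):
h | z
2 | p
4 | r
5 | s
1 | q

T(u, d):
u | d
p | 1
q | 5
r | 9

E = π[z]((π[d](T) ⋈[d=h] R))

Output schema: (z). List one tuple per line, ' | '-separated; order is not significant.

Subexpression sizes:
  T → 3
  π[d](T) → 3
  R → 4
  (π[d](T) ⋈[d=h] R) → 2
  π[z]((π[d](T) ⋈[d=h] R)) → 2

== RESULT ==
z
q
s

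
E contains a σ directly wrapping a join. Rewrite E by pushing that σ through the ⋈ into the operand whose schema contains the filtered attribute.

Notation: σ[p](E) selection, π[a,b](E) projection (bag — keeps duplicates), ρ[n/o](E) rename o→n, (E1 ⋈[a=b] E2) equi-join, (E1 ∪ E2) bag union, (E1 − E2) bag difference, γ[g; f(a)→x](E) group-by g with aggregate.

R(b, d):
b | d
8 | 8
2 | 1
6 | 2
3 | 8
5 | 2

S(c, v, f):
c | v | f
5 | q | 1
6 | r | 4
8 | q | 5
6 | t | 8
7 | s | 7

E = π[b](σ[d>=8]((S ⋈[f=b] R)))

σ filters on d, owned by the right side.
E' = π[b]((S ⋈[f=b] σ[d>=8](R)))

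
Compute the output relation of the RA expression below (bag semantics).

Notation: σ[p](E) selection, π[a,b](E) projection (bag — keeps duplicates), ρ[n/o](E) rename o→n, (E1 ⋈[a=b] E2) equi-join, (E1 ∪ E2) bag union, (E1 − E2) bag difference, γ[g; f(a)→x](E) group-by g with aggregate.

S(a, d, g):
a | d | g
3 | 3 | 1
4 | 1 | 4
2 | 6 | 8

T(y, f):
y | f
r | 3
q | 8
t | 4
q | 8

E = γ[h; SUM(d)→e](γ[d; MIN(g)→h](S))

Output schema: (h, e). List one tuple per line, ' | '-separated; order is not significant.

Stepwise |·|:
  S → 3
  γ[d; MIN(g)→h](S) → 3
  γ[h; SUM(d)→e](γ[d; MIN(g)→h](S)) → 3

== RESULT ==
h | e
1 | 3
4 | 1
8 | 6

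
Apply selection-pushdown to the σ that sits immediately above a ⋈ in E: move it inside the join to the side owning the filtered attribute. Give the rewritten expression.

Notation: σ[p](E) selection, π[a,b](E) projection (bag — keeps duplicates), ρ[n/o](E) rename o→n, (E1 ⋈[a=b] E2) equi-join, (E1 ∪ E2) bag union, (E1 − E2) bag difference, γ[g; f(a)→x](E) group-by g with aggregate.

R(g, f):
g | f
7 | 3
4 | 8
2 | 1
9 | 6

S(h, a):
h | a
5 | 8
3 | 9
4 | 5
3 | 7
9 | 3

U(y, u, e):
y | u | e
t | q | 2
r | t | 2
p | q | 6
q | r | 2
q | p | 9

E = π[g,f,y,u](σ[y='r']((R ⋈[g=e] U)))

σ filters on y, owned by the right side.
E' = π[g,f,y,u]((R ⋈[g=e] σ[y='r'](U)))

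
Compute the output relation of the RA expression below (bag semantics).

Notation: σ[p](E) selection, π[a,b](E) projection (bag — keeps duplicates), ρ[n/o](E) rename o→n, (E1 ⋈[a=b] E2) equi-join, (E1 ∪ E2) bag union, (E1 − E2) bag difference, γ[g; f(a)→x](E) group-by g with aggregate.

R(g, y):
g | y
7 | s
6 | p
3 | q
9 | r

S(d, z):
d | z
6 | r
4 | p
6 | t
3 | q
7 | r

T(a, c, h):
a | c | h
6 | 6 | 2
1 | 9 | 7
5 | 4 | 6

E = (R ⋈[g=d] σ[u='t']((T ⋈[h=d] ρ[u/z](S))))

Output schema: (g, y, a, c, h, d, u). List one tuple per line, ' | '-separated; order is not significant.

Per-node cardinality:
  R → 4
  T → 3
  S → 5
  ρ[u/z](S) → 5
  (T ⋈[h=d] ρ[u/z](S)) → 3
  σ[u='t']((T ⋈[h=d] ρ[u/z](S))) → 1
  (R ⋈[g=d] σ[u='t']((T ⋈[h=d] ρ[u/z](S)))) → 1

== RESULT ==
g | y | a | c | h | d | u
6 | p | 5 | 4 | 6 | 6 | t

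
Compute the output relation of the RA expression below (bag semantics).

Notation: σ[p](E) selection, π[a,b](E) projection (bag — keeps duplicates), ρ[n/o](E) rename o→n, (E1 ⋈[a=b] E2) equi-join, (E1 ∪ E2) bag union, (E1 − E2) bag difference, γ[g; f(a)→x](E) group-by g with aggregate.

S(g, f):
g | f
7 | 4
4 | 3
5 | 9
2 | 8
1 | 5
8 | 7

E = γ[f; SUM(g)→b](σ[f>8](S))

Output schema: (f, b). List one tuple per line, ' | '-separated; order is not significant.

Subexpression sizes:
  S → 6
  σ[f>8](S) → 1
  γ[f; SUM(g)→b](σ[f>8](S)) → 1

== RESULT ==
f | b
9 | 5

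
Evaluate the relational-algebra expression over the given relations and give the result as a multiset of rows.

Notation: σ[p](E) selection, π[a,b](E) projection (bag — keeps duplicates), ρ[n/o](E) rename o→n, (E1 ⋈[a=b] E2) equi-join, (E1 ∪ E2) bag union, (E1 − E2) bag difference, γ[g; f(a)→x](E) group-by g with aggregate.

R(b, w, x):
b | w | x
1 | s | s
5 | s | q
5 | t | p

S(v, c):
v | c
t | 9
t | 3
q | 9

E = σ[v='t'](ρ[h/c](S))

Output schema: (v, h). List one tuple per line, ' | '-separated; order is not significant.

Per-node cardinality:
  S → 3
  ρ[h/c](S) → 3
  σ[v='t'](ρ[h/c](S)) → 2

== RESULT ==
v | h
t | 3
t | 9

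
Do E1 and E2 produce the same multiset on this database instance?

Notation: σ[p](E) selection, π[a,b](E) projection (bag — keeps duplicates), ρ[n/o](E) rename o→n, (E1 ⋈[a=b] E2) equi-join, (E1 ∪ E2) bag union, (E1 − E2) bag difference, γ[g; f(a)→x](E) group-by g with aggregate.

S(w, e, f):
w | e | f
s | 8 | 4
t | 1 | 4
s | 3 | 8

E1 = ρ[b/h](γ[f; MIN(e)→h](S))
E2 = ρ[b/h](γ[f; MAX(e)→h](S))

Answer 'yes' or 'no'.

E1 subexpression sizes:
  S → 3
  γ[f; MIN(e)→h](S) → 2
  ρ[b/h](γ[f; MIN(e)→h](S)) → 2
E2 subexpression sizes:
  S → 3
  γ[f; MAX(e)→h](S) → 2
  ρ[b/h](γ[f; MAX(e)→h](S)) → 2

E1 result:
f | b
4 | 1
8 | 3
E2 result:
f | b
4 | 8
8 | 3
Witness: (4, 1) appears 1× in E1 but 0× in E2.

no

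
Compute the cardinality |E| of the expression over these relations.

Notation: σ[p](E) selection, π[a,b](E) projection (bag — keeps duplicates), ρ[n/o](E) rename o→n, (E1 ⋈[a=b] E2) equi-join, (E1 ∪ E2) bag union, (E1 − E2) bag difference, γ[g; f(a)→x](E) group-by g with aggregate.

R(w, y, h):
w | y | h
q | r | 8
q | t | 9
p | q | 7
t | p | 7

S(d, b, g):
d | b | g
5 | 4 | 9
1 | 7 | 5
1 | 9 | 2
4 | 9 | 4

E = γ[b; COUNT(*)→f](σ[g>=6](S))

Subexpression sizes:
  S → 4
  σ[g>=6](S) → 1
  γ[b; COUNT(*)→f](σ[g>=6](S)) → 1

|E| = 1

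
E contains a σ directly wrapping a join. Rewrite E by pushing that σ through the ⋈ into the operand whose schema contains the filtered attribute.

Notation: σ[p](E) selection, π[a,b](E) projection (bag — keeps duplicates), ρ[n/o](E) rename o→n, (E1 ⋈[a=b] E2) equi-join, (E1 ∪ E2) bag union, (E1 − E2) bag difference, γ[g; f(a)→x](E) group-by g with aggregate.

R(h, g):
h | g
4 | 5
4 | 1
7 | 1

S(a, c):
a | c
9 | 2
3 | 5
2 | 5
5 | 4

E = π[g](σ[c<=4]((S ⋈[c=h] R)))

σ filters on c, owned by the left side.
E' = π[g]((σ[c<=4](S) ⋈[c=h] R))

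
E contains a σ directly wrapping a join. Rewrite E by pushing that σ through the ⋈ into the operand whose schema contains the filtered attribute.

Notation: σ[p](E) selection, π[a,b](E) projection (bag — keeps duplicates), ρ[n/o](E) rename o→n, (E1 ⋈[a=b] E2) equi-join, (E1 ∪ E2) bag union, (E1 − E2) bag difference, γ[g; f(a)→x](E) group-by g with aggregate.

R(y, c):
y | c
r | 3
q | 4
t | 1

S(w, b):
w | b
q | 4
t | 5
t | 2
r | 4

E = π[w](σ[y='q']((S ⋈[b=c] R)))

σ filters on y, owned by the right side.
E' = π[w]((S ⋈[b=c] σ[y='q'](R)))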